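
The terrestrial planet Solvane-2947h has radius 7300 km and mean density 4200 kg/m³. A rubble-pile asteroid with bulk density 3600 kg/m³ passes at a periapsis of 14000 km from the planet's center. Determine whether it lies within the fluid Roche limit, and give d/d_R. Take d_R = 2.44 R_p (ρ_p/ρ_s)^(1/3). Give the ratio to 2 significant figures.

d_R = 2.44 × (7300 km) × (4200/3600)^(1/3) = 18750 km
d/d_R = (14000) / (18750) = 0.75
Since d/d_R < 1, the body is inside the Roche limit.

inside; d/d_R ≈ 0.75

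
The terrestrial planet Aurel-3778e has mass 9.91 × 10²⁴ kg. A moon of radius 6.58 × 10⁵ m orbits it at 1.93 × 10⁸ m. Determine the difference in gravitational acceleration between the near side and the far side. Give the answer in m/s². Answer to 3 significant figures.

2.42 × 10⁻⁴ m/s²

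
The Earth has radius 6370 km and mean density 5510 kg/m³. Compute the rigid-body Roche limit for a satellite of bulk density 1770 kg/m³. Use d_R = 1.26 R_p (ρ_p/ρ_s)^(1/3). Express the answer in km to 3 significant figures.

d_R = 1.26 × 6370 km × (5510/1770)^(1/3)
    = 11700 km

11700 km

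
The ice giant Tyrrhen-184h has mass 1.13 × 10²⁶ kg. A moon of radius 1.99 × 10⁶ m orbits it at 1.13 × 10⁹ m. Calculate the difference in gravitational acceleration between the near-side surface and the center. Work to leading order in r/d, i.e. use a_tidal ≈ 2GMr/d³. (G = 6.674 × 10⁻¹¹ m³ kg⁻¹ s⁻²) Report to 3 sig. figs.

Δg = 2GMr/d³
   = 2 × (6.674 × 10⁻¹¹) × (1.13 × 10²⁶) × (1.99 × 10⁶) / (1.13 × 10⁹)³
   = 2.08 × 10⁻⁵ m/s²

2.08 × 10⁻⁵ m/s²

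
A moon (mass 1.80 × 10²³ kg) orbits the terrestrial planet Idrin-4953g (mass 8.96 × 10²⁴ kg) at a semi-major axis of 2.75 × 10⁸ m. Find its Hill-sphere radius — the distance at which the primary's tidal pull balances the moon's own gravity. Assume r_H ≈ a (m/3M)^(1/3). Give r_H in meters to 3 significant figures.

r_H ≈ a (m/3M)^(1/3)
    = (2.75 × 10⁸) × (1.80 × 10²³ / (3 × 8.96 × 10²⁴))^(1/3)
    = 5.18 × 10⁷ m

5.18 × 10⁷ m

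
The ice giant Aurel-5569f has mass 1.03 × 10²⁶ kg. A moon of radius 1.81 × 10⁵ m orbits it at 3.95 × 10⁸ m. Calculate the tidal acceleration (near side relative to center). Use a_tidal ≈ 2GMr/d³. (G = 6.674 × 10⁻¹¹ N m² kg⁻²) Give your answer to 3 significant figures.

4.04 × 10⁻⁵ m/s²

a_tidal = 2GMr/d³
        = 2 × (6.674 × 10⁻¹¹) × (1.03 × 10²⁶) × (1.81 × 10⁵) / (3.95 × 10⁸)³
        = 4.04 × 10⁻⁵ m/s²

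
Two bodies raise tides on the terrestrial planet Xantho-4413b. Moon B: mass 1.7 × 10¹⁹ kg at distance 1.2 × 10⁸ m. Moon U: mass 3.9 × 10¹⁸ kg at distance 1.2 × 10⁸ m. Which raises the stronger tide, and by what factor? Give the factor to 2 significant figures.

Compare M/d³ for the two perturbers:
Moon B: (1.7 × 10¹⁹) / (1.2 × 10⁸)³ = 9.838 × 10⁻⁶
Moon U: (3.9 × 10¹⁸) / (1.2 × 10⁸)³ = 2.257 × 10⁻⁶
Ratio (larger/smaller) = 4.4

Moon B, by a factor of ≈ 4.4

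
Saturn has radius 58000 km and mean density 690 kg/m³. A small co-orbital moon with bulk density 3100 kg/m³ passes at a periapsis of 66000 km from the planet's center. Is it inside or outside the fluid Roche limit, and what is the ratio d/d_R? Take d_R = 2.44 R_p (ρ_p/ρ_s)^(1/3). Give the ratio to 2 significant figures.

d_R = 2.44 × (58000 km) × (690/3100)^(1/3) = 85770 km
d/d_R = (66000) / (85770) = 0.77
Since d/d_R < 1, the body is inside the Roche limit.

inside; d/d_R ≈ 0.77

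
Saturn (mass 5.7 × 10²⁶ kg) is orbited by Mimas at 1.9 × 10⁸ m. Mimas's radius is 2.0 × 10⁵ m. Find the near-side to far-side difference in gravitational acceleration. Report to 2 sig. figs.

4.4 × 10⁻³ m/s²

Δg = 4GMr/d³
   = 4 × (6.674 × 10⁻¹¹) × (5.7 × 10²⁶) × (2.0 × 10⁵) / (1.9 × 10⁸)³
   = 4.4 × 10⁻³ m/s²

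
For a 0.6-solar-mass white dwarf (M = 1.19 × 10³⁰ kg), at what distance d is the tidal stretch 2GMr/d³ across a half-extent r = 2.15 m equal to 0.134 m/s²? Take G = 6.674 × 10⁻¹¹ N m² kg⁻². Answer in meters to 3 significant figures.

1.37 × 10⁷ m

2GMr/d³ = a_tidal  ⇒  d = (2GMr / a_tidal)^(1/3)
d = (2 × 6.674×10⁻¹¹ × (1.19 × 10³⁰) × (2.15) / (0.134))^(1/3)
  = 1.37 × 10⁷ m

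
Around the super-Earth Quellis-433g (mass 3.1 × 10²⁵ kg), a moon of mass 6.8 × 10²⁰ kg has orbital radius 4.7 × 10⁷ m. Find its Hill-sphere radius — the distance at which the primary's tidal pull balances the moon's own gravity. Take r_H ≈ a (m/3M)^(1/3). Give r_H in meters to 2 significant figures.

9.1 × 10⁵ m

r_H ≈ a (m/3M)^(1/3)
    = (4.7 × 10⁷) × (6.8 × 10²⁰ / (3 × 3.1 × 10²⁵))^(1/3)
    = 9.1 × 10⁵ m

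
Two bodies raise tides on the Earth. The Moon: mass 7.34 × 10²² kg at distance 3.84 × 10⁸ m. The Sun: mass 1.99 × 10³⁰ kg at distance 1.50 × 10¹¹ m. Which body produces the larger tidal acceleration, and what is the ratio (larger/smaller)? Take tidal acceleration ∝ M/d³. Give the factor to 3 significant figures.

The Moon, by a factor of ≈ 2.20

Tidal acceleration ∝ M/d³, so compare M/d³ for each.
The Moon: (7.34 × 10²²) / (3.84 × 10⁸)³ = 1.296 × 10⁻³
The Sun: (1.99 × 10³⁰) / (1.50 × 10¹¹)³ = 5.896 × 10⁻⁴
Ratio (larger/smaller) = 2.20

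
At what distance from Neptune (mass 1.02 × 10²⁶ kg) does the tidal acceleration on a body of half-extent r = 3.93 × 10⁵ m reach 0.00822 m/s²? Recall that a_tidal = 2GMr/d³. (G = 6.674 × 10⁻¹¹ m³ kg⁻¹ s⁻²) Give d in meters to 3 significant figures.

2GMr/d³ = a_tidal  ⇒  d = (2GMr / a_tidal)^(1/3)
d = (2 × 6.674×10⁻¹¹ × (1.02 × 10²⁶) × (3.93 × 10⁵) / (0.00822))^(1/3)
  = 8.67 × 10⁷ m

8.67 × 10⁷ m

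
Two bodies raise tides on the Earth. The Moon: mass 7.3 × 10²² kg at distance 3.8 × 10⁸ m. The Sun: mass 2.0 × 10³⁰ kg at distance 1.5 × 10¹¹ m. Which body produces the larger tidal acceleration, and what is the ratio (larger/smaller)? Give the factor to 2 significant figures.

The tide-raising term goes as M/d³ (the gradient of a 1/d² field).
The Moon: (7.3 × 10²²) / (3.8 × 10⁸)³ = 1.330 × 10⁻³
The Sun: (2.0 × 10³⁰) / (1.5 × 10¹¹)³ = 5.926 × 10⁻⁴
Ratio (larger/smaller) = 2.2

The Moon, by a factor of ≈ 2.2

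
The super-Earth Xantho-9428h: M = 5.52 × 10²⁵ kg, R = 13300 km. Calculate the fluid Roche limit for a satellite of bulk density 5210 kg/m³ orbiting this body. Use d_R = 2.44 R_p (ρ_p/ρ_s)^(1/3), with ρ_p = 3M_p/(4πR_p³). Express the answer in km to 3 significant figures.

33200 km

ρ_p = 3M_p/(4πR_p³) = 3 × (5.52 × 10²⁵) / (4π × (1.33 × 10⁷ m)³) = 5600 kg/m³
d_R = 2.44 × 13300 km × (5600/5210)^(1/3)
    = 33200 km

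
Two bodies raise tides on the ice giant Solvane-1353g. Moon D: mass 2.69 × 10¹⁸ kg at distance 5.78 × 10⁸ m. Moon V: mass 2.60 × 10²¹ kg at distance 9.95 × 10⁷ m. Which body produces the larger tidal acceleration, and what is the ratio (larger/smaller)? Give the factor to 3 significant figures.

The tide-raising term goes as M/d³ (the gradient of a 1/d² field).
Moon D: (2.69 × 10¹⁸) / (5.78 × 10⁸)³ = 1.393 × 10⁻⁸
Moon V: (2.60 × 10²¹) / (9.95 × 10⁷)³ = 2.639 × 10⁻³
Ratio (larger/smaller) = 1.89 × 10⁵

Moon V, by a factor of ≈ 1.89 × 10⁵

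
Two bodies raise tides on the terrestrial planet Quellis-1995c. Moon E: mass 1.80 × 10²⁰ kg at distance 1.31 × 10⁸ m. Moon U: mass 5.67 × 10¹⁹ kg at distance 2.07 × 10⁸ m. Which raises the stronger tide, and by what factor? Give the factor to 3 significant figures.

Tidal stretch scales as M/d³; compute that for each body.
Moon E: (1.80 × 10²⁰) / (1.31 × 10⁸)³ = 8.007 × 10⁻⁵
Moon U: (5.67 × 10¹⁹) / (2.07 × 10⁸)³ = 6.393 × 10⁻⁶
Ratio (larger/smaller) = 12.5

Moon E, by a factor of ≈ 12.5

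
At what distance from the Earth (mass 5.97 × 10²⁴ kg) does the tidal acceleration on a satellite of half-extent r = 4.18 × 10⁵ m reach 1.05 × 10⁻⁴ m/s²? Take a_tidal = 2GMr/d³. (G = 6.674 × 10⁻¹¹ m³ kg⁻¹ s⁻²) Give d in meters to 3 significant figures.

1.47 × 10⁸ m

2GMr/d³ = a_tidal  ⇒  d = (2GMr / a_tidal)^(1/3)
d = (2 × 6.674×10⁻¹¹ × (5.97 × 10²⁴) × (4.18 × 10⁵) / (1.05 × 10⁻⁴))^(1/3)
  = 1.47 × 10⁸ m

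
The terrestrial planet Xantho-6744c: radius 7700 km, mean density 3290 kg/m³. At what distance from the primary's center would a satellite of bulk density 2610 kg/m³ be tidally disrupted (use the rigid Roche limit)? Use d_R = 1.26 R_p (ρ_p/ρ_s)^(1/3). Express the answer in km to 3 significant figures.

d_R = 1.26 × 7700 km × (3290/2610)^(1/3)
    = 10500 km

10500 km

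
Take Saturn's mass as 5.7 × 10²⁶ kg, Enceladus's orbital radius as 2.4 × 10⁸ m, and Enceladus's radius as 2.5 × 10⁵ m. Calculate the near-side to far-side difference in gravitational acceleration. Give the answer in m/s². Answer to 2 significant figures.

2.8 × 10⁻³ m/s²

Δa = 4GMr/d³
   = 4 × (6.674 × 10⁻¹¹) × (5.7 × 10²⁶) × (2.5 × 10⁵) / (2.4 × 10⁸)³
   = 2.8 × 10⁻³ m/s²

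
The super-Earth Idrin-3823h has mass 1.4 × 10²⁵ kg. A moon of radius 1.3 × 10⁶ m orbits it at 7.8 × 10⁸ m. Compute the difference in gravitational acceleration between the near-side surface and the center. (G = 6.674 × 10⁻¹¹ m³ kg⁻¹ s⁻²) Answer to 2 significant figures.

5.1 × 10⁻⁶ m/s²

Since r ≪ d, expand the inverse-square field across one radius to get the leading 2GMr/d³ term.
a_tidal = 2GMr/d³
        = 2 × (6.674 × 10⁻¹¹) × (1.4 × 10²⁵) × (1.3 × 10⁶) / (7.8 × 10⁸)³
        = 5.1 × 10⁻⁶ m/s²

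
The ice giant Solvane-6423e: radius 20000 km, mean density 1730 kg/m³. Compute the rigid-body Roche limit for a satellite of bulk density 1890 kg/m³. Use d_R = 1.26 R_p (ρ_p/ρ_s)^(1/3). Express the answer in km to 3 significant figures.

d_R = 1.26 × 20000 km × (1730/1890)^(1/3)
    = 24500 km

24500 km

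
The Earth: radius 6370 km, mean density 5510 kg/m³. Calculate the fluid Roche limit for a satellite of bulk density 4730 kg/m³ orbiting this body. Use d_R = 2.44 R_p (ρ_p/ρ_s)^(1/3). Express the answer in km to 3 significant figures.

16400 km

d_R = 2.44 × 6370 km × (5510/4730)^(1/3)
    = 16400 km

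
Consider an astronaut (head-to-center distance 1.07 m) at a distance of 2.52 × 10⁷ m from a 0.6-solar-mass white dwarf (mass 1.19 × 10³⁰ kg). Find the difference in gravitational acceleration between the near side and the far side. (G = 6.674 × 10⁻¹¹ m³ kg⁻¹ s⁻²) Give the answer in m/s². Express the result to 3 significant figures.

2.12 × 10⁻² m/s²

Δg = 4GMr/d³
   = 4 × (6.674 × 10⁻¹¹) × (1.19 × 10³⁰) × (1.07) / (2.52 × 10⁷)³
   = 2.12 × 10⁻² m/s²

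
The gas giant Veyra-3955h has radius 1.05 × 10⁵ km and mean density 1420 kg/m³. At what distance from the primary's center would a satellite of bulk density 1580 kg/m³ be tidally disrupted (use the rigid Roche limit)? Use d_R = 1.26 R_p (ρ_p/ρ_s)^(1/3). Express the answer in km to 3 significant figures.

1.28 × 10⁵ km

d_R = 1.26 × 1.05 × 10⁵ km × (1420/1580)^(1/3)
    = 1.28 × 10⁵ km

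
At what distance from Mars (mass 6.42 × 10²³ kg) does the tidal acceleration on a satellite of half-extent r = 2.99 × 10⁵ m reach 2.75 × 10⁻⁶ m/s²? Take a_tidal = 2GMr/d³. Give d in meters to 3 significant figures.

2.10 × 10⁸ m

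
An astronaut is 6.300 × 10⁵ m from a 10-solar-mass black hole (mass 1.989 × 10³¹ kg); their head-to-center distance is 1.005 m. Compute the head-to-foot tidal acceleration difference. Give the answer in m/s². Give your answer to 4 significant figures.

Near-to-far spans 2r, so the tidal difference is twice the near-to-center value: 4GMr/d³.
Δg = 4GMr/d³
   = 4 × (6.674 × 10⁻¹¹) × (1.989 × 10³¹) × (1.005) / (6.300 × 10⁵)³
   = 2.134 × 10⁴ m/s²

2.134 × 10⁴ m/s²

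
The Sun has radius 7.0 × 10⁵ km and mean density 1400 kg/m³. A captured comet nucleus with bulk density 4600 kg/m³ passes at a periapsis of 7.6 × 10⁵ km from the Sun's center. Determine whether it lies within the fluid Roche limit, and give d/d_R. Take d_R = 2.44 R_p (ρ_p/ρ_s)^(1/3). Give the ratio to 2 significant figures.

d_R = 2.44 × (7.0 × 10⁵ km) × (1400/4600)^(1/3) = 1.149 × 10⁶ km
d/d_R = (7.6 × 10⁵) / (1.149 × 10⁶) = 0.66
Since d/d_R < 1, the body is inside the Roche limit.

inside; d/d_R ≈ 0.66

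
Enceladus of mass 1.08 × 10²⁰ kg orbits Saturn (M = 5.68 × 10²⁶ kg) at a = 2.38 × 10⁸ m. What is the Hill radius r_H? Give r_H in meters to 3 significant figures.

9.49 × 10⁵ m

r_H ≈ a (m/3M)^(1/3)
    = (2.38 × 10⁸) × (1.08 × 10²⁰ / (3 × 5.68 × 10²⁶))^(1/3)
    = 9.49 × 10⁵ m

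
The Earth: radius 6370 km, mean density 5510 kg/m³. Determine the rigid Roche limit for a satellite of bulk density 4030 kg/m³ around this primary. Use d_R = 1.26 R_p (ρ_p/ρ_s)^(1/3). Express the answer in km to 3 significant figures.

d_R = 1.26 × 6370 km × (5510/4030)^(1/3)
    = 8910 km

8910 km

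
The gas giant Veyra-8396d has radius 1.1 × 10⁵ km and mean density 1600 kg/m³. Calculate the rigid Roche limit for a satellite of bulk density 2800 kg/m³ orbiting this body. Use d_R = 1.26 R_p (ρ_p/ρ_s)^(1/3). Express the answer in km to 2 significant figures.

d_R = 1.26 × 1.1 × 10⁵ km × (1600/2800)^(1/3)
    = 1.2 × 10⁵ km

1.2 × 10⁵ km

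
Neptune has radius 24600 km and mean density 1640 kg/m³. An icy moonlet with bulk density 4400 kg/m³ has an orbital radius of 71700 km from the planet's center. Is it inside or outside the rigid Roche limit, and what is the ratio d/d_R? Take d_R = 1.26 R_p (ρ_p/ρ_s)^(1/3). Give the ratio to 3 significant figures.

outside; d/d_R ≈ 3.21

d_R = 1.26 × (24600 km) × (1640/4400)^(1/3) = 22310 km
d/d_R = (71700) / (22310) = 3.21
Since d/d_R > 1, the body is outside the Roche limit.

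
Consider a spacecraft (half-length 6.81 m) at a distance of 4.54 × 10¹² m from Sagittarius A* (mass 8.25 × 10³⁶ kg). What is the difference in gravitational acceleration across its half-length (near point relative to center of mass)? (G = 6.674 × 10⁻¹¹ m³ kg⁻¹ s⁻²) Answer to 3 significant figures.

Since r ≪ d, expand the inverse-square field across one radius to get the leading 2GMr/d³ term.
a_tidal = 2GMr/d³
        = 2 × (6.674 × 10⁻¹¹) × (8.25 × 10³⁶) × (6.81) / (4.54 × 10¹²)³
        = 8.01 × 10⁻¹¹ m/s²

8.01 × 10⁻¹¹ m/s²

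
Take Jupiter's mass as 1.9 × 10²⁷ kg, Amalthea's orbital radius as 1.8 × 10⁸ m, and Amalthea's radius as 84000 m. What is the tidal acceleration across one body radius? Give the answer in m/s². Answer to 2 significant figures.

3.7 × 10⁻³ m/s²

a_tidal = 2GMr/d³
        = 2 × (6.674 × 10⁻¹¹) × (1.9 × 10²⁷) × (84000) / (1.8 × 10⁸)³
        = 3.7 × 10⁻³ m/s²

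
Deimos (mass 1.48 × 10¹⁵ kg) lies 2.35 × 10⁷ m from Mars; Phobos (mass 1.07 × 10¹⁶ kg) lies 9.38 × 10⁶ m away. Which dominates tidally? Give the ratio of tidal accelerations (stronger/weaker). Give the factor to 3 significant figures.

Phobos, by a factor of ≈ 114

Tidal acceleration ∝ M/d³, so compare M/d³ for each.
Deimos: (1.48 × 10¹⁵) / (2.35 × 10⁷)³ = 1.140 × 10⁻⁷
Phobos: (1.07 × 10¹⁶) / (9.38 × 10⁶)³ = 1.297 × 10⁻⁵
Ratio (larger/smaller) = 114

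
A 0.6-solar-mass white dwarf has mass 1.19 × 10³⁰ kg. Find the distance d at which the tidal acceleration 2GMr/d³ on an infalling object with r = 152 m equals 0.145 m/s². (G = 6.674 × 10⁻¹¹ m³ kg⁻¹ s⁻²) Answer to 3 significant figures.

5.50 × 10⁷ m

2GMr/d³ = a_tidal  ⇒  d = (2GMr / a_tidal)^(1/3)
d = (2 × 6.674×10⁻¹¹ × (1.19 × 10³⁰) × (152) / (0.145))^(1/3)
  = 5.50 × 10⁷ m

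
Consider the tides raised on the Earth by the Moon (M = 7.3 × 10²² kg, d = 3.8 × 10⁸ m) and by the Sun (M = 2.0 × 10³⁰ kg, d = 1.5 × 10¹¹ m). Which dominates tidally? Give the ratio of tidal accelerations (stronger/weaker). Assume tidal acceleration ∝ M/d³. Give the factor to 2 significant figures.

The Moon, by a factor of ≈ 2.2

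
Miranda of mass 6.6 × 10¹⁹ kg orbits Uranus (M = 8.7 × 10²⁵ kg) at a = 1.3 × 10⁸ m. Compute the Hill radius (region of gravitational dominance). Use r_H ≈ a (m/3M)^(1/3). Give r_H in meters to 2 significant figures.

8.2 × 10⁵ m

r_H ≈ a (m/3M)^(1/3)
    = (1.3 × 10⁸) × (6.6 × 10¹⁹ / (3 × 8.7 × 10²⁵))^(1/3)
    = 8.2 × 10⁵ m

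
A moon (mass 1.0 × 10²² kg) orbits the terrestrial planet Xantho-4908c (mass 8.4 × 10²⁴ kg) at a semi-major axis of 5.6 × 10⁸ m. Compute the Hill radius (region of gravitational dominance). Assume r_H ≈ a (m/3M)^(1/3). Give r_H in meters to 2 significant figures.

r_H ≈ a (m/3M)^(1/3)
    = (5.6 × 10⁸) × (1.0 × 10²² / (3 × 8.4 × 10²⁴))^(1/3)
    = 4.1 × 10⁷ m

4.1 × 10⁷ m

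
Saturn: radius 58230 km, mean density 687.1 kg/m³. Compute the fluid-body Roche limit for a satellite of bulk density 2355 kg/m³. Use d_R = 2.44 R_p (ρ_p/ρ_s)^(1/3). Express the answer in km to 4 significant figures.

d_R = 2.44 × 58230 km × (687.1/2355)^(1/3)
    = 94240 km

94240 km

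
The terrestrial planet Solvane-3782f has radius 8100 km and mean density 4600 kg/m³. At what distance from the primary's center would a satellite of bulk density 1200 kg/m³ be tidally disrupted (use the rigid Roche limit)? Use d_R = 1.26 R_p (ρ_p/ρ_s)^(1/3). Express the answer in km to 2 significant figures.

d_R = 1.26 × 8100 km × (4600/1200)^(1/3)
    = 16000 km

16000 km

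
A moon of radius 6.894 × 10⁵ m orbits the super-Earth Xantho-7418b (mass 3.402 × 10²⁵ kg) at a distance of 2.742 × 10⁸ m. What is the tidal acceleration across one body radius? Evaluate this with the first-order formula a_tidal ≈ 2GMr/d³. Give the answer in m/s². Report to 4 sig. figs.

Δa = 2GMr/d³
   = 2 × (6.674 × 10⁻¹¹) × (3.402 × 10²⁵) × (6.894 × 10⁵) / (2.742 × 10⁸)³
   = 1.519 × 10⁻⁴ m/s²

1.519 × 10⁻⁴ m/s²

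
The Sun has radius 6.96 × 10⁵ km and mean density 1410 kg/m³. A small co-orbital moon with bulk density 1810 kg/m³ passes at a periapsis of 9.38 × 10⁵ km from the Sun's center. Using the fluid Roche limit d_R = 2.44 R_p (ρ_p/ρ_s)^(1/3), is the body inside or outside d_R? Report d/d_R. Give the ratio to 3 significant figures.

inside; d/d_R ≈ 0.600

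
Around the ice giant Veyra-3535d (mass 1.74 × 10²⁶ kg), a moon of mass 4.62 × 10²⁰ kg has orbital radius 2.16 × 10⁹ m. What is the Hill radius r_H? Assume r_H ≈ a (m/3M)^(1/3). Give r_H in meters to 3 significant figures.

2.07 × 10⁷ m

r_H ≈ a (m/3M)^(1/3)
    = (2.16 × 10⁹) × (4.62 × 10²⁰ / (3 × 1.74 × 10²⁶))^(1/3)
    = 2.07 × 10⁷ m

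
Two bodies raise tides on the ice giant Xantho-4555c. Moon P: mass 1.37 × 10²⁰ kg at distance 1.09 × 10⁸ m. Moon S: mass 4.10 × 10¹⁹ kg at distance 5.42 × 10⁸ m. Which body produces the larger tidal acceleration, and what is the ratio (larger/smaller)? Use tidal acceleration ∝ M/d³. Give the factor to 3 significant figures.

Tidal acceleration ∝ M/d³, so compare M/d³ for each.
Moon P: (1.37 × 10²⁰) / (1.09 × 10⁸)³ = 1.058 × 10⁻⁴
Moon S: (4.10 × 10¹⁹) / (5.42 × 10⁸)³ = 2.575 × 10⁻⁷
Ratio (larger/smaller) = 411

Moon P, by a factor of ≈ 411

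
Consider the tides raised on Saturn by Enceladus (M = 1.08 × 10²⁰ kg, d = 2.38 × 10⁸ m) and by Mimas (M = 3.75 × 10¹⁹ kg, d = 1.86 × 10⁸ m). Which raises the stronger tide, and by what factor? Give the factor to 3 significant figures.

Enceladus, by a factor of ≈ 1.37

The tide-raising term goes as M/d³ (the gradient of a 1/d² field).
Enceladus: (1.08 × 10²⁰) / (2.38 × 10⁸)³ = 8.011 × 10⁻⁶
Mimas: (3.75 × 10¹⁹) / (1.86 × 10⁸)³ = 5.828 × 10⁻⁶
Ratio (larger/smaller) = 1.37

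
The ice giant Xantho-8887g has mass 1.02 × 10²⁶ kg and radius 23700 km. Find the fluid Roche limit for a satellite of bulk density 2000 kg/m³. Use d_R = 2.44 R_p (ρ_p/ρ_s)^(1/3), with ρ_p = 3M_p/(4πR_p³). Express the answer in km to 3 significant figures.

56100 km

ρ_p = 3M_p/(4πR_p³) = 3 × (1.02 × 10²⁶) / (4π × (2.37 × 10⁷ m)³) = 1830 kg/m³
d_R = 2.44 × 23700 km × (1830/2000)^(1/3)
    = 56100 km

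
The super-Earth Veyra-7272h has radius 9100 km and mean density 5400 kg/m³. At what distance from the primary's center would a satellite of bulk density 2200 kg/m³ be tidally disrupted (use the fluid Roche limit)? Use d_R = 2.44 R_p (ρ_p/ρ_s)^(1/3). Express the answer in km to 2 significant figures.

d_R = 2.44 × 9100 km × (5400/2200)^(1/3)
    = 30000 km

30000 km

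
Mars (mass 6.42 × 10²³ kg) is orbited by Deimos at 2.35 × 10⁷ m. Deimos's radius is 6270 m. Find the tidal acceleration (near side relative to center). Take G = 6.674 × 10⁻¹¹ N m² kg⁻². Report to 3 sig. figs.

4.14 × 10⁻⁵ m/s²

Since r ≪ d, expand the inverse-square field across one radius to get the leading 2GMr/d³ term.
Δa = 2GMr/d³
   = 2 × (6.674 × 10⁻¹¹) × (6.42 × 10²³) × (6270) / (2.35 × 10⁷)³
   = 4.14 × 10⁻⁵ m/s²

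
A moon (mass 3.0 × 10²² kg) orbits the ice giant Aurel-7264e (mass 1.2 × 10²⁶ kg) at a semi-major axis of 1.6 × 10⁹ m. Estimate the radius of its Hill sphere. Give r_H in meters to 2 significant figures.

7.0 × 10⁷ m

r_H ≈ a (m/3M)^(1/3)
    = (1.6 × 10⁹) × (3.0 × 10²² / (3 × 1.2 × 10²⁶))^(1/3)
    = 7.0 × 10⁷ m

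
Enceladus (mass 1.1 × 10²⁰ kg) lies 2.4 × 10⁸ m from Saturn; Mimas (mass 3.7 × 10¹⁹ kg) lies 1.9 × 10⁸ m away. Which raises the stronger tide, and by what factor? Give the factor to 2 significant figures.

Enceladus, by a factor of ≈ 1.5

Tidal acceleration ∝ M/d³, so compare M/d³ for each.
Enceladus: (1.1 × 10²⁰) / (2.4 × 10⁸)³ = 7.957 × 10⁻⁶
Mimas: (3.7 × 10¹⁹) / (1.9 × 10⁸)³ = 5.394 × 10⁻⁶
Ratio (larger/smaller) = 1.5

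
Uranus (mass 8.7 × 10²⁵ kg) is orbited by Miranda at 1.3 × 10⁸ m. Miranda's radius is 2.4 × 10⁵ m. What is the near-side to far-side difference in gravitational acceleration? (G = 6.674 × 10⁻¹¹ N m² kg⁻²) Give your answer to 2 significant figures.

The field gradient is 2GM/d³; across the full diameter 2r the difference is 4GMr/d³.
Δg = 4GMr/d³
   = 4 × (6.674 × 10⁻¹¹) × (8.7 × 10²⁵) × (2.4 × 10⁵) / (1.3 × 10⁸)³
   = 2.5 × 10⁻³ m/s²

2.5 × 10⁻³ m/s²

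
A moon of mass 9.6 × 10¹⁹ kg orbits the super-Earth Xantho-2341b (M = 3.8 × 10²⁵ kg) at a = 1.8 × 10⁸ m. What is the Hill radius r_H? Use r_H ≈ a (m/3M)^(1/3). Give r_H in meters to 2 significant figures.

r_H ≈ a (m/3M)^(1/3)
    = (1.8 × 10⁸) × (9.6 × 10¹⁹ / (3 × 3.8 × 10²⁵))^(1/3)
    = 1.7 × 10⁶ m

1.7 × 10⁶ m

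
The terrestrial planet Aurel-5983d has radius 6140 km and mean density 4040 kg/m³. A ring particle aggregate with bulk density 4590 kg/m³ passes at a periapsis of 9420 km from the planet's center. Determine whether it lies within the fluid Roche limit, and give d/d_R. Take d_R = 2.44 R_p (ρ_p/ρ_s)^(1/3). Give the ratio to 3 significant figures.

inside; d/d_R ≈ 0.656

d_R = 2.44 × (6140 km) × (4040/4590)^(1/3) = 14360 km
d/d_R = (9420) / (14360) = 0.656
Since d/d_R < 1, the body is inside the Roche limit.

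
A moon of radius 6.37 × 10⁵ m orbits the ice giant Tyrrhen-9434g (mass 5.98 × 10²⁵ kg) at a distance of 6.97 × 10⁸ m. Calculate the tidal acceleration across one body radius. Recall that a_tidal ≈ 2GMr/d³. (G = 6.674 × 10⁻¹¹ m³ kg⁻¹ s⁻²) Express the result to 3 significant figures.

1.50 × 10⁻⁵ m/s²

Since r ≪ d, expand the inverse-square field across one radius to get the leading 2GMr/d³ term.
Δa = 2GMr/d³
   = 2 × (6.674 × 10⁻¹¹) × (5.98 × 10²⁵) × (6.37 × 10⁵) / (6.97 × 10⁸)³
   = 1.50 × 10⁻⁵ m/s²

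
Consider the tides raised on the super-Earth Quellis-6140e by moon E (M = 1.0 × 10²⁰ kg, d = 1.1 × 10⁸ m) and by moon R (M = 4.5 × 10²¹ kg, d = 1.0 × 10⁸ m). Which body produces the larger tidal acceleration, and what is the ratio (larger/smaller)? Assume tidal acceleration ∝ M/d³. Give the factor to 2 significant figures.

Tidal acceleration ∝ M/d³, so compare M/d³ for each.
Moon E: (1.0 × 10²⁰) / (1.1 × 10⁸)³ = 7.513 × 10⁻⁵
Moon R: (4.5 × 10²¹) / (1.0 × 10⁸)³ = 4.500 × 10⁻³
Ratio (larger/smaller) = 60

Moon R, by a factor of ≈ 60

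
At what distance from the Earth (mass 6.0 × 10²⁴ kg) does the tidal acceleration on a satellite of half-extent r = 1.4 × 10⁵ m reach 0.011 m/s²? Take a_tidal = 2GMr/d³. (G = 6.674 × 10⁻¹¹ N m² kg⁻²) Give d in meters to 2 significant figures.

2GMr/d³ = a_tidal  ⇒  d = (2GMr / a_tidal)^(1/3)
d = (2 × 6.674×10⁻¹¹ × (6.0 × 10²⁴) × (1.4 × 10⁵) / (0.011))^(1/3)
  = 2.2 × 10⁷ m

2.2 × 10⁷ m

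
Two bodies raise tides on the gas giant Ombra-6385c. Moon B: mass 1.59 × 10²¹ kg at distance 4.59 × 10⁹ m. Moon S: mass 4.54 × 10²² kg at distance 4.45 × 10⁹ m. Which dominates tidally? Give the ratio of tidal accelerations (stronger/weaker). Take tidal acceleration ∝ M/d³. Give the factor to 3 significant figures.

Moon S, by a factor of ≈ 31.3

The tide-raising term goes as M/d³ (the gradient of a 1/d² field).
Moon B: (1.59 × 10²¹) / (4.59 × 10⁹)³ = 1.644 × 10⁻⁸
Moon S: (4.54 × 10²²) / (4.45 × 10⁹)³ = 5.152 × 10⁻⁷
Ratio (larger/smaller) = 31.3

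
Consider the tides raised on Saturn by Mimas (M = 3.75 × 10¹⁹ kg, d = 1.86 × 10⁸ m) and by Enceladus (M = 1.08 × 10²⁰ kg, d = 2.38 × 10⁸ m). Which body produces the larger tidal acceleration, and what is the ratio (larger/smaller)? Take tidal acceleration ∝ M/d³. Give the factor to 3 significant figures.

Enceladus, by a factor of ≈ 1.37

The tide-raising term goes as M/d³ (the gradient of a 1/d² field).
Mimas: (3.75 × 10¹⁹) / (1.86 × 10⁸)³ = 5.828 × 10⁻⁶
Enceladus: (1.08 × 10²⁰) / (2.38 × 10⁸)³ = 8.011 × 10⁻⁶
Ratio (larger/smaller) = 1.37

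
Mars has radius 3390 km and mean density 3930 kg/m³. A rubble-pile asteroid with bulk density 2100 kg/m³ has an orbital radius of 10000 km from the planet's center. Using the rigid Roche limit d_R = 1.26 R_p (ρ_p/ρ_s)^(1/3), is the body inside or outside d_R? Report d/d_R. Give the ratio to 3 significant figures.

d_R = 1.26 × (3390 km) × (3930/2100)^(1/3) = 5264 km
d/d_R = (10000) / (5264) = 1.90
Since d/d_R > 1, the body is outside the Roche limit.

outside; d/d_R ≈ 1.90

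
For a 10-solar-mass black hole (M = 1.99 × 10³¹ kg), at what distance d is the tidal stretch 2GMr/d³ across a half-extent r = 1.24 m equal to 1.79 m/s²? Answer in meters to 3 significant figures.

1.23 × 10⁷ m

2GMr/d³ = a_tidal  ⇒  d = (2GMr / a_tidal)^(1/3)
d = (2 × 6.674×10⁻¹¹ × (1.99 × 10³¹) × (1.24) / (1.79))^(1/3)
  = 1.23 × 10⁷ m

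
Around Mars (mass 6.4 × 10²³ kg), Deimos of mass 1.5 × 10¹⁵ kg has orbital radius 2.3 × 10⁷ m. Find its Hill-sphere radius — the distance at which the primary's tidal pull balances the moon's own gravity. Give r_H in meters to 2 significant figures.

2.1 × 10⁴ m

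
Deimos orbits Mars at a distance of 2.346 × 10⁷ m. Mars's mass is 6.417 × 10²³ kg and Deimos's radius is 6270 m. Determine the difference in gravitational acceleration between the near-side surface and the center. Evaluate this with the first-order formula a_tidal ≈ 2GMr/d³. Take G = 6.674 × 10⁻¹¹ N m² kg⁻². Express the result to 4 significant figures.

Differencing GM/(d−r)² and GM/d² to first order in r/d gives 2GMr/d³.
Δa = 2GMr/d³
   = 2 × (6.674 × 10⁻¹¹) × (6.417 × 10²³) × (6270) / (2.346 × 10⁷)³
   = 4.159 × 10⁻⁵ m/s²

4.159 × 10⁻⁵ m/s²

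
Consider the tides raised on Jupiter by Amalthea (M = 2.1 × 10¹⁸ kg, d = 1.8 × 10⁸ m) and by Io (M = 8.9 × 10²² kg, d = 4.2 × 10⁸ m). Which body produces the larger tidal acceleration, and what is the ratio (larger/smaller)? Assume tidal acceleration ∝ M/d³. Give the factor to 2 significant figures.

Compare M/d³ for the two perturbers:
Amalthea: (2.1 × 10¹⁸) / (1.8 × 10⁸)³ = 3.601 × 10⁻⁷
Io: (8.9 × 10²²) / (4.2 × 10⁸)³ = 1.201 × 10⁻³
Ratio (larger/smaller) = 3300

Io, by a factor of ≈ 3300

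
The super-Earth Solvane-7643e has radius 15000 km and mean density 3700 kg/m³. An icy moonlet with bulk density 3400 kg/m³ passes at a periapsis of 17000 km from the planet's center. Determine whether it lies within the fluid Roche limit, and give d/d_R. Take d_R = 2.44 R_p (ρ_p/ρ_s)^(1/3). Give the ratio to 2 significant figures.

d_R = 2.44 × (15000 km) × (3700/3400)^(1/3) = 37650 km
d/d_R = (17000) / (37650) = 0.45
Since d/d_R < 1, the body is inside the Roche limit.

inside; d/d_R ≈ 0.45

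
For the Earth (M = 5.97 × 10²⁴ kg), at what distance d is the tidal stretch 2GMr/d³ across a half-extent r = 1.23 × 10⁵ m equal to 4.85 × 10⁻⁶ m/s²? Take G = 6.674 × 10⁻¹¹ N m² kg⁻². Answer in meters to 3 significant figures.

2.72 × 10⁸ m

2GMr/d³ = a_tidal  ⇒  d = (2GMr / a_tidal)^(1/3)
d = (2 × 6.674×10⁻¹¹ × (5.97 × 10²⁴) × (1.23 × 10⁵) / (4.85 × 10⁻⁶))^(1/3)
  = 2.72 × 10⁸ m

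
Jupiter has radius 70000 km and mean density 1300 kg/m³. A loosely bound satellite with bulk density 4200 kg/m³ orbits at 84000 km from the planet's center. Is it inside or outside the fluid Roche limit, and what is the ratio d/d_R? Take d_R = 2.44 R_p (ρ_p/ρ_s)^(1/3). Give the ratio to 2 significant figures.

d_R = 2.44 × (70000 km) × (1300/4200)^(1/3) = 1.155 × 10⁵ km
d/d_R = (84000) / (1.155 × 10⁵) = 0.73
Since d/d_R < 1, the body is inside the Roche limit.

inside; d/d_R ≈ 0.73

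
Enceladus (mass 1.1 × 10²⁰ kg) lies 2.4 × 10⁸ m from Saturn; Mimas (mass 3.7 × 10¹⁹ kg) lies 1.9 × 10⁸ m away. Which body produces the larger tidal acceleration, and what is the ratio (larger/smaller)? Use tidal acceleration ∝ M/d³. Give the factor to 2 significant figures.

Enceladus, by a factor of ≈ 1.5

Tidal stretch scales as M/d³; compute that for each body.
Enceladus: (1.1 × 10²⁰) / (2.4 × 10⁸)³ = 7.957 × 10⁻⁶
Mimas: (3.7 × 10¹⁹) / (1.9 × 10⁸)³ = 5.394 × 10⁻⁶
Ratio (larger/smaller) = 1.5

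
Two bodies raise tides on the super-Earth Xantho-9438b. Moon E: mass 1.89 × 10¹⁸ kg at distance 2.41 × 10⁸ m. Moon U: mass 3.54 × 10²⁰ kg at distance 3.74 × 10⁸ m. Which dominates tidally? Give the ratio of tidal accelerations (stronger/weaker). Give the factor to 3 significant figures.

Moon U, by a factor of ≈ 50.1

Tidal stretch scales as M/d³; compute that for each body.
Moon E: (1.89 × 10¹⁸) / (2.41 × 10⁸)³ = 1.350 × 10⁻⁷
Moon U: (3.54 × 10²⁰) / (3.74 × 10⁸)³ = 6.767 × 10⁻⁶
Ratio (larger/smaller) = 50.1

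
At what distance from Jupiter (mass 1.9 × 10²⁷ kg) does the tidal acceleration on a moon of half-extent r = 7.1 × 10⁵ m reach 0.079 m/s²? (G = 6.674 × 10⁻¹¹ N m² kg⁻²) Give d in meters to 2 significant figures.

1.3 × 10⁸ m

2GMr/d³ = a_tidal  ⇒  d = (2GMr / a_tidal)^(1/3)
d = (2 × 6.674×10⁻¹¹ × (1.9 × 10²⁷) × (7.1 × 10⁵) / (0.079))^(1/3)
  = 1.3 × 10⁸ m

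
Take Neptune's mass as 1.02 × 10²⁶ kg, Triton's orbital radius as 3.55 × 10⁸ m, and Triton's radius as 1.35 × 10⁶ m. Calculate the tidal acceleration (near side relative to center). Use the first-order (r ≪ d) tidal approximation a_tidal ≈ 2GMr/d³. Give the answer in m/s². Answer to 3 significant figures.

4.11 × 10⁻⁴ m/s²

a_tidal = 2GMr/d³
        = 2 × (6.674 × 10⁻¹¹) × (1.02 × 10²⁶) × (1.35 × 10⁶) / (3.55 × 10⁸)³
        = 4.11 × 10⁻⁴ m/s²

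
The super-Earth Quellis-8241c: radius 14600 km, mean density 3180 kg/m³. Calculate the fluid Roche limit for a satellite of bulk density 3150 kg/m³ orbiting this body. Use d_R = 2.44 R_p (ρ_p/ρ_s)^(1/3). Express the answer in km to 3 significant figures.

35700 km

d_R = 2.44 × 14600 km × (3180/3150)^(1/3)
    = 35700 km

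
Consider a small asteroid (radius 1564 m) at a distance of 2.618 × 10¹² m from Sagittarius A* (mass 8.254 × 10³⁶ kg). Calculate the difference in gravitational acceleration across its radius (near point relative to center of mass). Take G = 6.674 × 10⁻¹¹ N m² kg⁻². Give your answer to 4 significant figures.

Since r ≪ d, expand the inverse-square field across one radius to get the leading 2GMr/d³ term.
a_tidal = 2GMr/d³
        = 2 × (6.674 × 10⁻¹¹) × (8.254 × 10³⁶) × (1564) / (2.618 × 10¹²)³
        = 9.603 × 10⁻⁸ m/s²

9.603 × 10⁻⁸ m/s²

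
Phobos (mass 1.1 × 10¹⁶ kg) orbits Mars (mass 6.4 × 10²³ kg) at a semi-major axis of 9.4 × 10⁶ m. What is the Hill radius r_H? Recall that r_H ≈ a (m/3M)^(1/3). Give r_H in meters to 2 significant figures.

r_H ≈ a (m/3M)^(1/3)
    = (9.4 × 10⁶) × (1.1 × 10¹⁶ / (3 × 6.4 × 10²³))^(1/3)
    = 1.7 × 10⁴ m

1.7 × 10⁴ m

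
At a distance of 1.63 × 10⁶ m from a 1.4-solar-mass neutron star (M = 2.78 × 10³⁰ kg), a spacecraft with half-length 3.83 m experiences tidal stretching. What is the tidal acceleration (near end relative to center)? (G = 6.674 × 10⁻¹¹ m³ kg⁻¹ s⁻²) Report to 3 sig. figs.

Δa = 2GMr/d³
   = 2 × (6.674 × 10⁻¹¹) × (2.78 × 10³⁰) × (3.83) / (1.63 × 10⁶)³
   = 3.28 × 10² m/s²

3.28 × 10² m/s²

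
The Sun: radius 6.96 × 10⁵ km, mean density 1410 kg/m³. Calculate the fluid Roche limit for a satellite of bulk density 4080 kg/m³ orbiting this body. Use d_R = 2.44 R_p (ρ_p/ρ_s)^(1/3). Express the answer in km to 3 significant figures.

d_R = 2.44 × 6.96 × 10⁵ km × (1410/4080)^(1/3)
    = 1.19 × 10⁶ km

1.19 × 10⁶ km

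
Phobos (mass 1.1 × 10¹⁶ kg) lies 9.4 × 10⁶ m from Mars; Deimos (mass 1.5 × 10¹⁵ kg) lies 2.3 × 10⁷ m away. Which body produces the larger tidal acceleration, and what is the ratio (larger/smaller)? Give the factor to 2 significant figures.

Phobos, by a factor of ≈ 110

Tidal acceleration ∝ M/d³, so compare M/d³ for each.
Phobos: (1.1 × 10¹⁶) / (9.4 × 10⁶)³ = 1.324 × 10⁻⁵
Deimos: (1.5 × 10¹⁵) / (2.3 × 10⁷)³ = 1.233 × 10⁻⁷
Ratio (larger/smaller) = 110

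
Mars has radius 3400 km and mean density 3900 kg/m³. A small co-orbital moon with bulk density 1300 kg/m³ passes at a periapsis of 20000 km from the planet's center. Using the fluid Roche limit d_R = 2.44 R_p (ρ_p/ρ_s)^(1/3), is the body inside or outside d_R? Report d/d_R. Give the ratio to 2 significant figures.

d_R = 2.44 × (3400 km) × (3900/1300)^(1/3) = 11960 km
d/d_R = (20000) / (11960) = 1.7
Since d/d_R > 1, the body is outside the Roche limit.

outside; d/d_R ≈ 1.7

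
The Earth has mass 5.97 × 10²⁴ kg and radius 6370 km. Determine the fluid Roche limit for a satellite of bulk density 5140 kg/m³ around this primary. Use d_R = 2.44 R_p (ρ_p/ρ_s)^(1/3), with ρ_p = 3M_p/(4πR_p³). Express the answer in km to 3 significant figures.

ρ_p = 3M_p/(4πR_p³) = 3 × (5.97 × 10²⁴) / (4π × (6.37 × 10⁶ m)³) = 5510 kg/m³
d_R = 2.44 × 6370 km × (5510/5140)^(1/3)
    = 15900 km

15900 km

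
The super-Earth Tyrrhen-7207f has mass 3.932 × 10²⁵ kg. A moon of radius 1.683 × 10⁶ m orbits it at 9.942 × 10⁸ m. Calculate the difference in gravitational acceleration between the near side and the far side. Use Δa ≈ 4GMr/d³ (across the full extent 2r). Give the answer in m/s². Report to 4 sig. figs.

1.798 × 10⁻⁵ m/s²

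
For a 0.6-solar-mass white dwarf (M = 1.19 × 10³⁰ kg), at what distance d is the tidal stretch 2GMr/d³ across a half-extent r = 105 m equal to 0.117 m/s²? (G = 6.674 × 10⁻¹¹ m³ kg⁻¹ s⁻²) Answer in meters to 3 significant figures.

2GMr/d³ = a_tidal  ⇒  d = (2GMr / a_tidal)^(1/3)
d = (2 × 6.674×10⁻¹¹ × (1.19 × 10³⁰) × (105) / (0.117))^(1/3)
  = 5.22 × 10⁷ m

5.22 × 10⁷ m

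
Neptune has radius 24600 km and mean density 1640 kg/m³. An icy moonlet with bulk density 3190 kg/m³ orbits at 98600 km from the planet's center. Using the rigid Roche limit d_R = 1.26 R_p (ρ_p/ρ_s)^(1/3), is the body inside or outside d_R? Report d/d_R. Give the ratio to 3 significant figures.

outside; d/d_R ≈ 3.97

d_R = 1.26 × (24600 km) × (1640/3190)^(1/3) = 24830 km
d/d_R = (98600) / (24830) = 3.97
Since d/d_R > 1, the body is outside the Roche limit.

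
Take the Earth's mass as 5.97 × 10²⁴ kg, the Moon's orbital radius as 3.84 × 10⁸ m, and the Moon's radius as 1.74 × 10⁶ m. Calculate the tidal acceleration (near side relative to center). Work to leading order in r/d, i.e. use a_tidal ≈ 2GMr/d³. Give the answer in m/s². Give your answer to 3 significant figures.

2.45 × 10⁻⁵ m/s²

The tidal stretch is the gradient of GM/d² times the body's extent r, hence the 1/d³ dependence.
Δg = 2GMr/d³
   = 2 × (6.674 × 10⁻¹¹) × (5.97 × 10²⁴) × (1.74 × 10⁶) / (3.84 × 10⁸)³
   = 2.45 × 10⁻⁵ m/s²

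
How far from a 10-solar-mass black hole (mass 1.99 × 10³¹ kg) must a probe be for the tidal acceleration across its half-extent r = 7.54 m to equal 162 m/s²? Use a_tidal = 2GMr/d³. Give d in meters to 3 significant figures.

2GMr/d³ = a_tidal  ⇒  d = (2GMr / a_tidal)^(1/3)
d = (2 × 6.674×10⁻¹¹ × (1.99 × 10³¹) × (7.54) / (162))^(1/3)
  = 4.98 × 10⁶ m

4.98 × 10⁶ m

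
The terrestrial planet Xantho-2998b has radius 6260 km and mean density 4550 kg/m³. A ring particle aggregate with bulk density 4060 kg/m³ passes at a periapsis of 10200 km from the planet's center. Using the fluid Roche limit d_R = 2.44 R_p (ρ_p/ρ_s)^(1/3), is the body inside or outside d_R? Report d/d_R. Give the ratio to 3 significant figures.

inside; d/d_R ≈ 0.643

d_R = 2.44 × (6260 km) × (4550/4060)^(1/3) = 15870 km
d/d_R = (10200) / (15870) = 0.643
Since d/d_R < 1, the body is inside the Roche limit.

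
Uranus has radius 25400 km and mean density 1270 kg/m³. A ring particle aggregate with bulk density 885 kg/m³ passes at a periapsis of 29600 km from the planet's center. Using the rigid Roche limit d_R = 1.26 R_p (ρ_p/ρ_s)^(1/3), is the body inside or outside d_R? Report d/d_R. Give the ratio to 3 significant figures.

d_R = 1.26 × (25400 km) × (1270/885)^(1/3) = 36100 km
d/d_R = (29600) / (36100) = 0.820
Since d/d_R < 1, the body is inside the Roche limit.

inside; d/d_R ≈ 0.820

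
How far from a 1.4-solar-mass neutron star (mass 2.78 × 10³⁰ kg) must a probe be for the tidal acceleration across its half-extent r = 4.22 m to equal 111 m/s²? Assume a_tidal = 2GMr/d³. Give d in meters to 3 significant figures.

2GMr/d³ = a_tidal  ⇒  d = (2GMr / a_tidal)^(1/3)
d = (2 × 6.674×10⁻¹¹ × (2.78 × 10³⁰) × (4.22) / (111))^(1/3)
  = 2.42 × 10⁶ m

2.42 × 10⁶ m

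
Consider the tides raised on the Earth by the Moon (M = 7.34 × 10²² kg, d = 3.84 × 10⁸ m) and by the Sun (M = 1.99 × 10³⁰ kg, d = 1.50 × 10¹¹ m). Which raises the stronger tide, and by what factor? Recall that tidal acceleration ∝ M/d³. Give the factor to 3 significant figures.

Tidal stretch scales as M/d³; compute that for each body.
The Moon: (7.34 × 10²²) / (3.84 × 10⁸)³ = 1.296 × 10⁻³
The Sun: (1.99 × 10³⁰) / (1.50 × 10¹¹)³ = 5.896 × 10⁻⁴
Ratio (larger/smaller) = 2.20

The Moon, by a factor of ≈ 2.20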